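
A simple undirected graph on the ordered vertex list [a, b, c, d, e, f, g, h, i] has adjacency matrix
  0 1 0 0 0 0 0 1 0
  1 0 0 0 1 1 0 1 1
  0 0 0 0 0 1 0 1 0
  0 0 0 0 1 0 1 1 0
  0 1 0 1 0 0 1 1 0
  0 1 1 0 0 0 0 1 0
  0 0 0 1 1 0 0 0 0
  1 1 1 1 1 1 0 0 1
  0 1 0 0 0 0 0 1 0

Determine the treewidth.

2

A width-2 tree decomposition is:
Bags: B1 = {a, b, h}  B2 = {b, h, i}  B3 = {b, f, h}  B4 = {b, e, h}  B5 = {c, f, h}  B6 = {d, e, h}  B7 = {d, e, g}
Tree: B1–B2, B1–B3, B2–B4, B3–B5, B4–B6, B6–B7
Each bag holds 3 vertices, so the decomposition has width 2, which upper-bounds the treewidth. On the other hand G contains the 3-clique {d, e, g}. A clique must lie in a single bag of any decomposition, so no decomposition can have width below 2. Therefore the treewidth is 2.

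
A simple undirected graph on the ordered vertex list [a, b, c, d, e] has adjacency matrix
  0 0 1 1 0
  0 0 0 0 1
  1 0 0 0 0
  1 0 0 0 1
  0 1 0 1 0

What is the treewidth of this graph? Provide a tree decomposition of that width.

Each bag holds 2 vertices, so the decomposition has width 1, which upper-bounds the treewidth. G has an edge, so its treewidth is at least 1. Hence tw(G) = 1 exactly.

Treewidth 1.
Bags: B1 = {a, c}  B2 = {a, d}  B3 = {d, e}  B4 = {b, e}
Tree: B1–B2, B2–B3, B3–B4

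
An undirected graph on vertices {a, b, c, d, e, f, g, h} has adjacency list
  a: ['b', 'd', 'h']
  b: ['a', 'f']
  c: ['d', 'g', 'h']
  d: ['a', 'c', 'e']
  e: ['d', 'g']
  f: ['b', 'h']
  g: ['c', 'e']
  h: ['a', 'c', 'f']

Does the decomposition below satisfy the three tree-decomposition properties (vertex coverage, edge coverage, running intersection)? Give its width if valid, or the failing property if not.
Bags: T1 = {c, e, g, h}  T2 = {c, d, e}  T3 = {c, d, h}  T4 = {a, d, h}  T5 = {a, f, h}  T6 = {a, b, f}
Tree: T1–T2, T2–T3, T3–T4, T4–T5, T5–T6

No — bags containing vertex h are not connected in the tree.

A tree decomposition must satisfy three properties: every vertex lies in some bag; for every edge, both endpoints lie together in some bag; and for every vertex, the bags containing it form a connected subtree. Here bags containing vertex h are not connected in the tree, so the decomposition is invalid.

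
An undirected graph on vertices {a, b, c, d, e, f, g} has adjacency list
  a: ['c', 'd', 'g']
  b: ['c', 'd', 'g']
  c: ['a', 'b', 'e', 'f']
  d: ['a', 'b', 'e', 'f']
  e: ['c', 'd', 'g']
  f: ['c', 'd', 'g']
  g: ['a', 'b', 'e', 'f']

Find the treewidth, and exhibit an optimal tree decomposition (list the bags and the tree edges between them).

Each bag holds 4 vertices, so the decomposition has width 3, which upper-bounds the treewidth. For the lower bound: the 4 vertex sets {d,f}, {c,e}, {g}, {b} are disjoint, each induces a connected subgraph, and every pair is joined by at least one edge of G. Contracting each set to a single vertex therefore yields K_{4} as a minor, and since treewidth is minor-monotone, tw(G) ≥ tw(K_{4}) = 3. Hence tw(G) = 3 exactly.

Treewidth 3.
One such decomposition:
Bags: B1 = {c, d, f, g}  B2 = {c, d, e, g}  B3 = {b, c, d, g}  B4 = {a, c, d, g}
Tree: B1–B2, B2–B3, B3–B4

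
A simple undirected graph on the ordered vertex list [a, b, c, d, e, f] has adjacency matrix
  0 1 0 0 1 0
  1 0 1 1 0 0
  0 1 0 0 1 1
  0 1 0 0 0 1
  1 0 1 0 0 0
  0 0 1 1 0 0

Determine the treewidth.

A width-2 tree decomposition is:
Bags: B1 = {b, d, f}  B2 = {b, c, f}  B3 = {a, b, c}  B4 = {a, c, e}
Tree: B1–B2, B2–B3, B3–B4
Each bag holds 3 vertices, so the decomposition has width 2, which upper-bounds the treewidth. The edges d–f–c–b–d form a cycle, so G is not a tree and its treewidth is at least 2. Combining the bounds, tw(G) = 2.

2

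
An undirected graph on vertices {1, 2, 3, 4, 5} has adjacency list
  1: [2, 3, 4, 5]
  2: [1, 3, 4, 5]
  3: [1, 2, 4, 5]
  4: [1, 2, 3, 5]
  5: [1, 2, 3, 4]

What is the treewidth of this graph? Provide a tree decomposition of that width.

With just one bag of size 5, the width is 5 − 1 = 4, so tw(G) ≤ 4. For the lower bound, the 5 vertices {1, 2, 3, 4, 5} are pairwise adjacent, and any tree decomposition puts a clique entirely inside one bag — forcing width ≥ 4. Combining the bounds, tw(G) = 4.

Treewidth 4.
One optimal decomposition is:
Bags: B1 = {1, 2, 3, 4, 5}
Tree: (single bag)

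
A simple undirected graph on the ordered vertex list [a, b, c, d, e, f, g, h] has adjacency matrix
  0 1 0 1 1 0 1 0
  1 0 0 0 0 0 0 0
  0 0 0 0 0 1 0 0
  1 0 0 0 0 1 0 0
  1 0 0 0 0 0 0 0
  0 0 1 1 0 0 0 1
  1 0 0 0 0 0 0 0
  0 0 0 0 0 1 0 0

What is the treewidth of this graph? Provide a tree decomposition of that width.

Treewidth 1.
One optimal decomposition is:
Bags: B1 = {a, d}  B2 = {d, f}  B3 = {a, b}  B4 = {f, h}  B5 = {a, e}  B6 = {a, g}  B7 = {c, f}
Tree: B1–B2, B1–B3, B2–B4, B1–B5, B5–B6, B4–B7

Each bag holds 2 vertices, so the decomposition has width 1, which upper-bounds the treewidth. Any graph with an edge has treewidth ≥ 1, and G has the edge a–d. Combining the bounds, tw(G) = 1.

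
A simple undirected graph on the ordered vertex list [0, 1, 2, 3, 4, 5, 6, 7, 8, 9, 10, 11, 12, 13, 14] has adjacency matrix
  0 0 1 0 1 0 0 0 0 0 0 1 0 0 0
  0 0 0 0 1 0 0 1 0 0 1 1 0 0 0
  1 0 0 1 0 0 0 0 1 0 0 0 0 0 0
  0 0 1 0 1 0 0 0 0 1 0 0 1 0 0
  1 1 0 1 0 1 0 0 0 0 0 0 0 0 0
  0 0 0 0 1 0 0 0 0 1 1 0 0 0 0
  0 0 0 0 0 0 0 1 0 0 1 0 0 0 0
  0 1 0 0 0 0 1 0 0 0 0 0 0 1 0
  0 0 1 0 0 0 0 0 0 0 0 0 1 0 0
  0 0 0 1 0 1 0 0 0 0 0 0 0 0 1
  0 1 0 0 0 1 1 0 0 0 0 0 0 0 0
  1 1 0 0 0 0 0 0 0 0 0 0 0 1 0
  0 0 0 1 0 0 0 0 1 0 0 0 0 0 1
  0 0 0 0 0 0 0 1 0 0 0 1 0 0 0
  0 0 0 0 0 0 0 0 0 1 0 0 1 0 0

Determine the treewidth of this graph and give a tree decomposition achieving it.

Treewidth 3.
Bags: B1 = {6, 7, 11, 13}  B2 = {1, 6, 7, 11}  B3 = {1, 6, 10, 11}  B4 = {0, 1, 10, 11}  B5 = {0, 1, 4, 10}  B6 = {0, 4, 5, 10}  B7 = {0, 2, 4, 5}  B8 = {2, 3, 4, 5}  B9 = {2, 3, 5, 9}  B10 = {2, 3, 8, 9}  B11 = {3, 8, 9, 12}  B12 = {8, 9, 12, 14}
Tree: B1–B2, B2–B3, B3–B4, B4–B5, B5–B6, B6–B7, B7–B8, B8–B9, B9–B10, B10–B11, B11–B12

The largest bag has 4 vertices, giving width 3; this decomposition certifies tw(G) ≤ 3. For the lower bound: the 4 vertex sets {6,7,13}, {11}, {1}, {0,4,5,10} are disjoint, each induces a connected subgraph, and every pair is joined by at least one edge of G. Contracting each set to a single vertex therefore yields K_{4} as a minor, and since treewidth is minor-monotone, tw(G) ≥ tw(K_{4}) = 3. Hence tw(G) = 3 exactly.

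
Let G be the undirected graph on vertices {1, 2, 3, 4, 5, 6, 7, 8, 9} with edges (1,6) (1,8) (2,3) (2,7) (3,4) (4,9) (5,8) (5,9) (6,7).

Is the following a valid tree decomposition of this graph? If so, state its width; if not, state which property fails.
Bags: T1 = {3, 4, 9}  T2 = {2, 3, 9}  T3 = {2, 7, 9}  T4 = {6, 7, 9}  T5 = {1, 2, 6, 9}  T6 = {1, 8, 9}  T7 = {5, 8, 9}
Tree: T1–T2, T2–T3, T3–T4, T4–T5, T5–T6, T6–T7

A tree decomposition must satisfy three properties: every vertex lies in some bag; for every edge, both endpoints lie together in some bag; and for every vertex, the bags containing it form a connected subtree. Here bags containing vertex 2 are not connected in the tree, so the decomposition is invalid.

No — bags containing vertex 2 are not connected in the tree.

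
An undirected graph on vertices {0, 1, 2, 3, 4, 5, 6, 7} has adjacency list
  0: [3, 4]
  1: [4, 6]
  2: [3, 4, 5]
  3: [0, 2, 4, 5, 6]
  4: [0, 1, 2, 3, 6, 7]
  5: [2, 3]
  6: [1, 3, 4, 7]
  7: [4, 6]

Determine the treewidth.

2

A width-2 tree decomposition is:
Bags: B1 = {2, 3, 4}  B2 = {3, 4, 6}  B3 = {2, 3, 5}  B4 = {1, 4, 6}  B5 = {0, 3, 4}  B6 = {4, 6, 7}
Tree: B1–B2, B1–B3, B2–B4, B1–B5, B2–B6
Each bag holds 3 vertices, so the decomposition has width 2, which upper-bounds the treewidth. On the other hand G contains the 3-clique {1, 4, 6}. A clique must lie in a single bag of any decomposition, so no decomposition can have width below 2. Hence tw(G) = 2 exactly.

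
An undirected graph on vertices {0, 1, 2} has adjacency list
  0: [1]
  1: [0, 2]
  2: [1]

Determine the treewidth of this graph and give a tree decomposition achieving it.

Treewidth 1.
Bags: B1 = {1, 2}  B2 = {0, 1}
Tree: B1–B2

Every bag has size at most 2, so the width is 2 − 1 = 1 and tw(G) ≤ 1. Any graph with an edge has treewidth ≥ 1, and G has the edge 1–2. Hence tw(G) = 1 exactly.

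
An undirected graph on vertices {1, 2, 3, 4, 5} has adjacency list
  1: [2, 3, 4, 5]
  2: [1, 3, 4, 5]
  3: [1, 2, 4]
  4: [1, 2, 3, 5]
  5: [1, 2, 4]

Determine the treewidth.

3

A width-3 tree decomposition is:
Bags: B1 = {1, 2, 4, 5}  B2 = {1, 2, 3, 4}
Tree: B1–B2
The largest bag has 4 vertices, giving width 3; this decomposition certifies tw(G) ≤ 3. For the lower bound, the 4 vertices {1, 2, 3, 4} are pairwise adjacent, and any tree decomposition puts a clique entirely inside one bag — forcing width ≥ 3. Therefore the treewidth is 3.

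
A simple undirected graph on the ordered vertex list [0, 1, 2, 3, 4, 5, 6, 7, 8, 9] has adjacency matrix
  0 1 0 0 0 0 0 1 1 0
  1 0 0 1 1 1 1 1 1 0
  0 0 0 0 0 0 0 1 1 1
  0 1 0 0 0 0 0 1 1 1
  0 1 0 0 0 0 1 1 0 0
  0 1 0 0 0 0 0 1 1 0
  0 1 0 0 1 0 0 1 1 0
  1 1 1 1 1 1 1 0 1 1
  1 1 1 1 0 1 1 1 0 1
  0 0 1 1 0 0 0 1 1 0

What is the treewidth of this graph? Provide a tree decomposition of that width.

Treewidth 3.
One optimal decomposition is:
Bags: B1 = {1, 6, 7, 8}  B2 = {0, 1, 7, 8}  B3 = {1, 3, 7, 8}  B4 = {1, 4, 6, 7}  B5 = {3, 7, 8, 9}  B6 = {1, 5, 7, 8}  B7 = {2, 7, 8, 9}
Tree: B1–B2, B2–B3, B1–B4, B3–B5, B2–B6, B5–B7

Each bag holds 4 vertices, so the decomposition has width 3, which upper-bounds the treewidth. On the other hand G contains the 4-clique {0, 1, 7, 8}. A clique must lie in a single bag of any decomposition, so no decomposition can have width below 3. Combining the bounds, tw(G) = 3.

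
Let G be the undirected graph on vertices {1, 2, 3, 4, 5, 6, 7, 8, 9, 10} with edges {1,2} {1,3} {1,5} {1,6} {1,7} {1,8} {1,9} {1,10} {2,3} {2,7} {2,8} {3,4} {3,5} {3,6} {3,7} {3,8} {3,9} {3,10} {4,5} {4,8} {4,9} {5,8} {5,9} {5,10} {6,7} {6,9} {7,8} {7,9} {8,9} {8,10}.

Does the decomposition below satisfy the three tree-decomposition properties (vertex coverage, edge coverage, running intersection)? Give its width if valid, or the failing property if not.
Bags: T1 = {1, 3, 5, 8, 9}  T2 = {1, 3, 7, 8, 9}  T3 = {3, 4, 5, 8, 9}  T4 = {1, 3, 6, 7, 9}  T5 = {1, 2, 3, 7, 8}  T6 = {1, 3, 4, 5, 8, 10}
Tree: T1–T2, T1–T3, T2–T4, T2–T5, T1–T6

No — bags containing vertex 4 are not connected in the tree.

A tree decomposition must satisfy three properties: every vertex lies in some bag; for every edge, both endpoints lie together in some bag; and for every vertex, the bags containing it form a connected subtree. Here bags containing vertex 4 are not connected in the tree, so the decomposition is invalid.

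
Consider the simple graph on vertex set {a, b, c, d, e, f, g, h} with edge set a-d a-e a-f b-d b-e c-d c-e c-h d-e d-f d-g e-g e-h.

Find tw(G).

2

A width-2 tree decomposition is:
Bags: B1 = {c, d, e}  B2 = {a, d, e}  B3 = {d, e, g}  B4 = {c, e, h}  B5 = {a, d, f}  B6 = {b, d, e}
Tree: B1–B2, B2–B3, B1–B4, B2–B5, B2–B6
Every bag has size at most 3, so the width is 3 − 1 = 2 and tw(G) ≤ 2. Conversely, {d, e, g} is a clique of size 3, and the vertices of any clique must share a bag in every tree decomposition; so some bag has ≥ 3 vertices and tw(G) ≥ 2. The upper and lower bounds meet at 2, so that is the treewidth.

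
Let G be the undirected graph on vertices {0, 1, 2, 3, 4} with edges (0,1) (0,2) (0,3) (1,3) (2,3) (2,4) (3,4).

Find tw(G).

A width-2 tree decomposition is:
Bags: B1 = {0, 1, 3}  B2 = {0, 2, 3}  B3 = {2, 3, 4}
Tree: B1–B2, B2–B3
Each bag holds 3 vertices, so the decomposition has width 2, which upper-bounds the treewidth. On the other hand G contains the 3-clique {0, 1, 3}. A clique must lie in a single bag of any decomposition, so no decomposition can have width below 2. Hence tw(G) = 2 exactly.

2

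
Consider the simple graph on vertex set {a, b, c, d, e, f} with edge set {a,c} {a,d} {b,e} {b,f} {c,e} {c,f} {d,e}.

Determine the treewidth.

A width-2 tree decomposition is:
Bags: B1 = {b, e, f}  B2 = {c, e, f}  B3 = {c, d, e}  B4 = {a, c, d}
Tree: B1–B2, B2–B3, B3–B4
The largest bag has 3 vertices, giving width 2; this decomposition certifies tw(G) ≤ 2. Since b–f–c–e–b is a cycle in G, G is not acyclic. Forests are exactly the graphs of treewidth ≤ 1, so tw(G) ≥ 2. Therefore the treewidth is 2.

2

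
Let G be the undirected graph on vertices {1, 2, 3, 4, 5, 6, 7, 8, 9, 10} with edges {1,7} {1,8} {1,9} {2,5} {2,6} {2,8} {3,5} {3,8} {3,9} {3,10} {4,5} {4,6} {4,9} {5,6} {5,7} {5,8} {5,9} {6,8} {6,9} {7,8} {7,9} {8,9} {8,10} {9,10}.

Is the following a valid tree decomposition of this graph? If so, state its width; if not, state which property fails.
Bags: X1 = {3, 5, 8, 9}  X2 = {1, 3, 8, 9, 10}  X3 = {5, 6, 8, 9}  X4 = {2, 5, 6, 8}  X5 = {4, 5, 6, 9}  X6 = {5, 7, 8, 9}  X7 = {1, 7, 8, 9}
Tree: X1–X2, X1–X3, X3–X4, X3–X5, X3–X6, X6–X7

No — bags containing vertex 1 are not connected in the tree.

A tree decomposition must satisfy three properties: every vertex lies in some bag; for every edge, both endpoints lie together in some bag; and for every vertex, the bags containing it form a connected subtree. Here bags containing vertex 1 are not connected in the tree, so the decomposition is invalid.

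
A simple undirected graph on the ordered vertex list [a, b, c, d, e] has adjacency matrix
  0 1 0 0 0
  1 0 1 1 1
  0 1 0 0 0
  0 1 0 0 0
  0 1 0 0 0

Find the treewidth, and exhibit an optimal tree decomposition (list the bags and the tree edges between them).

The largest bag has 2 vertices, giving width 1; this decomposition certifies tw(G) ≤ 1. Any graph with an edge has treewidth ≥ 1, and G has the edge b–c. The upper and lower bounds meet at 1, so that is the treewidth.

Treewidth 1.
Bags: B1 = {b, c}  B2 = {a, b}  B3 = {b, e}  B4 = {b, d}
Tree: B1–B2, B1–B3, B3–B4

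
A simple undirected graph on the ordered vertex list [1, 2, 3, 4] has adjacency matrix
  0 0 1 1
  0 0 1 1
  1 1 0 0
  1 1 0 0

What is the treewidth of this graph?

A width-2 tree decomposition is:
Bags: B1 = {1, 2, 3}  B2 = {1, 2, 4}
Tree: B1–B2
Each bag holds 3 vertices, so the decomposition has width 2, which upper-bounds the treewidth. Since 2–3–1–4–2 is a cycle in G, G is not acyclic. Forests are exactly the graphs of treewidth ≤ 1, so tw(G) ≥ 2. Combining the bounds, tw(G) = 2.

2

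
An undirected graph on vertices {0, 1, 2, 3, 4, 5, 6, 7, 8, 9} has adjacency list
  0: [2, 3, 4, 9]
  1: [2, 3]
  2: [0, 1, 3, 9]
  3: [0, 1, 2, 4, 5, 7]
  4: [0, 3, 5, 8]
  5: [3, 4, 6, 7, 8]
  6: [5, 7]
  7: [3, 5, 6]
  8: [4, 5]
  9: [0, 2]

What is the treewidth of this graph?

2

A width-2 tree decomposition is:
Bags: B1 = {0, 3, 4}  B2 = {0, 2, 3}  B3 = {3, 4, 5}  B4 = {1, 2, 3}  B5 = {3, 5, 7}  B6 = {0, 2, 9}  B7 = {5, 6, 7}  B8 = {4, 5, 8}
Tree: B1–B2, B1–B3, B2–B4, B3–B5, B2–B6, B5–B7, B3–B8
Every bag has size at most 3, so the width is 3 − 1 = 2 and tw(G) ≤ 2. On the other hand G contains the 3-clique {4, 5, 8}. A clique must lie in a single bag of any decomposition, so no decomposition can have width below 2. Hence tw(G) = 2 exactly.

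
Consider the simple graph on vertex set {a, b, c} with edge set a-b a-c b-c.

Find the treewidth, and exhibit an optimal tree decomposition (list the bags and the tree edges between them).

Treewidth 2.
One optimal decomposition is:
Bags: B1 = {a, b, c}
Tree: (single bag)

A single bag containing all 3 vertices is trivially a valid decomposition of width 2. On the other hand G contains the 3-clique {a, b, c}. A clique must lie in a single bag of any decomposition, so no decomposition can have width below 2. The upper and lower bounds meet at 2, so that is the treewidth.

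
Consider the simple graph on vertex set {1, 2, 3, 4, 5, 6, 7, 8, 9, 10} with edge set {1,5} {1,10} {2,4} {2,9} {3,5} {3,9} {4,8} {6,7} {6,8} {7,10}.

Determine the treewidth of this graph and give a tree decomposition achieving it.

Treewidth 2.
Bags: B1 = {6, 7, 8}  B2 = {4, 7, 8}  B3 = {2, 4, 7}  B4 = {2, 7, 9}  B5 = {3, 7, 9}  B6 = {3, 5, 7}  B7 = {1, 5, 7}  B8 = {1, 7, 10}
Tree: B1–B2, B2–B3, B3–B4, B4–B5, B5–B6, B6–B7, B7–B8

The largest bag has 3 vertices, giving width 2; this decomposition certifies tw(G) ≤ 2. Since 7–6–8–4–2–9–3–5–1–10–7 is a cycle in G, G is not acyclic. Forests are exactly the graphs of treewidth ≤ 1, so tw(G) ≥ 2. Hence tw(G) = 2 exactly.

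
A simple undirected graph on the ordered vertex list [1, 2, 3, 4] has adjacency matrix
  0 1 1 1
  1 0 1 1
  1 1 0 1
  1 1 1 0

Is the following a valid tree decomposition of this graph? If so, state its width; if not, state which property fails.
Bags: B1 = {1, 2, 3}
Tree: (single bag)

A tree decomposition must satisfy three properties: every vertex lies in some bag; for every edge, both endpoints lie together in some bag; and for every vertex, the bags containing it form a connected subtree. Here vertex 4 appears in no bag, so the decomposition is invalid.

No — vertex 4 appears in no bag.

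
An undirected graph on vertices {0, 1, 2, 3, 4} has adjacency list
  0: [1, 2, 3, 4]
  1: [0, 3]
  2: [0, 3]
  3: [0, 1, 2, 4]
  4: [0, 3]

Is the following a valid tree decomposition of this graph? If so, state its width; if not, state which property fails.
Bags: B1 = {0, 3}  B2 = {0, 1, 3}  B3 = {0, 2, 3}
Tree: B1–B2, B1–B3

A tree decomposition must satisfy three properties: every vertex lies in some bag; for every edge, both endpoints lie together in some bag; and for every vertex, the bags containing it form a connected subtree. Here vertex 4 appears in no bag, so the decomposition is invalid.

No — vertex 4 appears in no bag.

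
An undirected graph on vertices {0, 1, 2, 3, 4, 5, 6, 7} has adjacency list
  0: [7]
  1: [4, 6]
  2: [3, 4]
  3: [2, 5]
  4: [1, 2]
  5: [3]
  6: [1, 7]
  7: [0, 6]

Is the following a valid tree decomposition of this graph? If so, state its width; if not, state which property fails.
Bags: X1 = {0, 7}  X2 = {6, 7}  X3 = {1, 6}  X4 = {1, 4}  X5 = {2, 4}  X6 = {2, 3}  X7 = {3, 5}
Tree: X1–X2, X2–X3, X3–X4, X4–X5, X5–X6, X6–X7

Vertex coverage: the bags together contain {0, 1, 2, 3, 4, 5, 6, 7}, the full vertex set. Edge coverage: each edge of G has both endpoints in at least one bag. Running intersection: for every vertex, the bags containing it form a connected subtree. All three properties hold, so this is a valid tree decomposition of width max|bag| − 1 = 1, and hence tw(G) ≤ 1.

Yes; width 1.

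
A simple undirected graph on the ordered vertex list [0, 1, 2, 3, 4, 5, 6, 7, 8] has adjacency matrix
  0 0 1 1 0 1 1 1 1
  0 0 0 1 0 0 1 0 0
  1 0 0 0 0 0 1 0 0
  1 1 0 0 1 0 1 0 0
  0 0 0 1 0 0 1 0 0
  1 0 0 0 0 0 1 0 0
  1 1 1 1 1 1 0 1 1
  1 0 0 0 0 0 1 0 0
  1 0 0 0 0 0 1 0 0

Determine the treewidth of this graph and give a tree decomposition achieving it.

The largest bag has 3 vertices, giving width 2; this decomposition certifies tw(G) ≤ 2. Conversely, {0, 2, 6} is a clique of size 3, and the vertices of any clique must share a bag in every tree decomposition; so some bag has ≥ 3 vertices and tw(G) ≥ 2. The upper and lower bounds meet at 2, so that is the treewidth.

Treewidth 2.
One such decomposition:
Bags: B1 = {0, 5, 6}  B2 = {0, 6, 7}  B3 = {0, 3, 6}  B4 = {0, 2, 6}  B5 = {1, 3, 6}  B6 = {0, 6, 8}  B7 = {3, 4, 6}
Tree: B1–B2, B2–B3, B1–B4, B3–B5, B1–B6, B5–B7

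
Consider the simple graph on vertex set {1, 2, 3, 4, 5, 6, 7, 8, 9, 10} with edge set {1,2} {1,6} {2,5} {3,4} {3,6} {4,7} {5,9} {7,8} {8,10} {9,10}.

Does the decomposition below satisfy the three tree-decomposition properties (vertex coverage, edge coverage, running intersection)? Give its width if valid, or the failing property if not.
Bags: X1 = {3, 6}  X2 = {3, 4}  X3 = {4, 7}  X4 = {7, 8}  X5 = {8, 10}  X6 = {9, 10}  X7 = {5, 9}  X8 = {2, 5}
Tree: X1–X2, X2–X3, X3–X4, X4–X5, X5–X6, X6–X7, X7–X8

A tree decomposition must satisfy three properties: every vertex lies in some bag; for every edge, both endpoints lie together in some bag; and for every vertex, the bags containing it form a connected subtree. Here vertex 1 appears in no bag, so the decomposition is invalid.

No — vertex 1 appears in no bag.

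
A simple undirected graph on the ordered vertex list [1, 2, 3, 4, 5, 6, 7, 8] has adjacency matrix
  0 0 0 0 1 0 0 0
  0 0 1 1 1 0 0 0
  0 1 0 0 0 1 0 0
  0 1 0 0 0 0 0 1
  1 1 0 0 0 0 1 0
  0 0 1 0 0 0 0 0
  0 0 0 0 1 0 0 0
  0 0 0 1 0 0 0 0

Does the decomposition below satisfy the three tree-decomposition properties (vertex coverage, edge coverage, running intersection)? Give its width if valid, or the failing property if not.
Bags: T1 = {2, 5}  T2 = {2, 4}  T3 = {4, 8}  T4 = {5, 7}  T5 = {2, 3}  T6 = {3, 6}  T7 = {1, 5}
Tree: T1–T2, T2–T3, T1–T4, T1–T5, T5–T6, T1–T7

Checking the three conditions: (i) the bags cover all of {1, 2, 3, 4, 5, 6, 7, 8}; (ii) for each edge, some bag contains both endpoints; (iii) the bags containing any fixed vertex form a subtree. All hold, so the decomposition is valid with width 2 − 1 = 1.

Yes; width 1.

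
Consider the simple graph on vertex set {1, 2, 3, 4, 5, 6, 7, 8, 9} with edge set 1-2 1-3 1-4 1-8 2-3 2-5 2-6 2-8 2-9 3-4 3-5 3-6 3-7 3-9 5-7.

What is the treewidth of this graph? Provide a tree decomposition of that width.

Each bag holds 3 vertices, so the decomposition has width 2, which upper-bounds the treewidth. For the lower bound, the 3 vertices {1, 2, 8} are pairwise adjacent, and any tree decomposition puts a clique entirely inside one bag — forcing width ≥ 2. Combining the bounds, tw(G) = 2.

Treewidth 2.
Bags: B1 = {1, 2, 3}  B2 = {1, 2, 8}  B3 = {2, 3, 5}  B4 = {2, 3, 6}  B5 = {1, 3, 4}  B6 = {2, 3, 9}  B7 = {3, 5, 7}
Tree: B1–B2, B1–B3, B1–B4, B1–B5, B3–B6, B3–B7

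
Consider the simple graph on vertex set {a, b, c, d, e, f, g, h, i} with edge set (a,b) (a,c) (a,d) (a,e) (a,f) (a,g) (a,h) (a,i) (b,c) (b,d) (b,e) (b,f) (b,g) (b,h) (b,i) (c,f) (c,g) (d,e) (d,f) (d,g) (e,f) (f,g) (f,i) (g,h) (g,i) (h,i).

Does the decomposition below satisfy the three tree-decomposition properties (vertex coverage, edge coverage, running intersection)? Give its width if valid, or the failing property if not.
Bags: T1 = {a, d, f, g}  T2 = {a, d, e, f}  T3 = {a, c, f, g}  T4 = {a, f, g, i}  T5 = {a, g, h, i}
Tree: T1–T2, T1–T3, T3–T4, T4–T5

No — vertex b appears in no bag.

A tree decomposition must satisfy three properties: every vertex lies in some bag; for every edge, both endpoints lie together in some bag; and for every vertex, the bags containing it form a connected subtree. Here vertex b appears in no bag, so the decomposition is invalid.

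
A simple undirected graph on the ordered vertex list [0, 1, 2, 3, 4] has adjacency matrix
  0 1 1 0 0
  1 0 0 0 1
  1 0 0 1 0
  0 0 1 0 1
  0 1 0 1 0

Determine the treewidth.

A width-2 tree decomposition is:
Bags: B1 = {2, 3, 4}  B2 = {1, 2, 4}  B3 = {0, 1, 2}
Tree: B1–B2, B2–B3
The largest bag has 3 vertices, giving width 2; this decomposition certifies tw(G) ≤ 2. Since 2–3–4–1–0–2 is a cycle in G, G is not acyclic. Forests are exactly the graphs of treewidth ≤ 1, so tw(G) ≥ 2. The upper and lower bounds meet at 2, so that is the treewidth.

2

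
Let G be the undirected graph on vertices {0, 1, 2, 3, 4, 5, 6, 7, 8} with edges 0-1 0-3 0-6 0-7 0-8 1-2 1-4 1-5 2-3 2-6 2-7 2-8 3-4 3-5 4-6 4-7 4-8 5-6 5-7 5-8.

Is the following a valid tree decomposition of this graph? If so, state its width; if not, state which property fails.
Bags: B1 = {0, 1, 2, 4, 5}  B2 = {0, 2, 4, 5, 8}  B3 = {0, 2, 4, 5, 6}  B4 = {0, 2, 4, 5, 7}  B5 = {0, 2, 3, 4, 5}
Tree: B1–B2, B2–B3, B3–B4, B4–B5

Every vertex of G appears in some bag (union = {0, 1, 2, 3, 4, 5, 6, 7, 8}); every edge is covered by a bag; and for each vertex v the set of bags containing v is connected in the bag tree. The decomposition is therefore valid. The largest bag has 5 vertices, so the width is 4.

Yes; width 4.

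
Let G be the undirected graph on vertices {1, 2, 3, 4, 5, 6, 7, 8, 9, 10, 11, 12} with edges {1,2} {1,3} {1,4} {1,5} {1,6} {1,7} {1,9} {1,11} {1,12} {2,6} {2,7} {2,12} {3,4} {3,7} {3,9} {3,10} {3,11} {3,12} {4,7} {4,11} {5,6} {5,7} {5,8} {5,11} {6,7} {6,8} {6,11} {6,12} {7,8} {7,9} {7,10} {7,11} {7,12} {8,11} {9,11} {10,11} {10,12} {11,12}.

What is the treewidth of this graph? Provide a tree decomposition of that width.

Each bag holds 5 vertices, so the decomposition has width 4, which upper-bounds the treewidth. On the other hand G contains the 5-clique {1, 2, 6, 7, 12}. A clique must lie in a single bag of any decomposition, so no decomposition can have width below 4. The upper and lower bounds meet at 4, so that is the treewidth.

Treewidth 4.
One such decomposition:
Bags: B1 = {1, 5, 6, 7, 11}  B2 = {1, 6, 7, 11, 12}  B3 = {5, 6, 7, 8, 11}  B4 = {1, 3, 7, 11, 12}  B5 = {1, 3, 7, 9, 11}  B6 = {1, 2, 6, 7, 12}  B7 = {3, 7, 10, 11, 12}  B8 = {1, 3, 4, 7, 11}
Tree: B1–B2, B1–B3, B2–B4, B4–B5, B2–B6, B4–B7, B5–B8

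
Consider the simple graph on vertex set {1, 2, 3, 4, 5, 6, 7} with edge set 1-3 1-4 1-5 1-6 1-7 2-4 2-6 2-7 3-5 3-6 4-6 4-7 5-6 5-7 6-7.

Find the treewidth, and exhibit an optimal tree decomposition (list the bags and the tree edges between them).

Each bag holds 4 vertices, so the decomposition has width 3, which upper-bounds the treewidth. On the other hand G contains the 4-clique {1, 4, 6, 7}. A clique must lie in a single bag of any decomposition, so no decomposition can have width below 3. Therefore the treewidth is 3.

Treewidth 3.
Bags: B1 = {1, 4, 6, 7}  B2 = {2, 4, 6, 7}  B3 = {1, 5, 6, 7}  B4 = {1, 3, 5, 6}
Tree: B1–B2, B1–B3, B3–B4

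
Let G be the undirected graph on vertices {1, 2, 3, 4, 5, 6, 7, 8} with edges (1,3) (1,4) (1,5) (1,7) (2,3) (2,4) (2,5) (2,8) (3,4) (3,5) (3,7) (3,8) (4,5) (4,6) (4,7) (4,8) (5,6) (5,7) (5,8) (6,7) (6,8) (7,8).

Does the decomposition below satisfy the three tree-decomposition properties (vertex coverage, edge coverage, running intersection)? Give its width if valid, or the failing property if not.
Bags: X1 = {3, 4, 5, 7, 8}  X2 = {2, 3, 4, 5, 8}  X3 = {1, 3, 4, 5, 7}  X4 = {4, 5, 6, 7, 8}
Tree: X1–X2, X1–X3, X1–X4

Yes; width 4.

Checking the three conditions: (i) the bags cover all of {1, 2, 3, 4, 5, 6, 7, 8}; (ii) for each edge, some bag contains both endpoints; (iii) the bags containing any fixed vertex form a subtree. All hold, so the decomposition is valid with width 5 − 1 = 4.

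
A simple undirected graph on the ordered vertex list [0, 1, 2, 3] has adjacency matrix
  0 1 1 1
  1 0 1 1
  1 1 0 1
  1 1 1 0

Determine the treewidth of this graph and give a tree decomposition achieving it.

With just one bag of size 4, the width is 4 − 1 = 3, so tw(G) ≤ 3. Conversely, {0, 1, 2, 3} is a clique of size 4, and the vertices of any clique must share a bag in every tree decomposition; so some bag has ≥ 4 vertices and tw(G) ≥ 3. Hence tw(G) = 3 exactly.

Treewidth 3.
One optimal decomposition is:
Bags: B1 = {0, 1, 2, 3}
Tree: (single bag)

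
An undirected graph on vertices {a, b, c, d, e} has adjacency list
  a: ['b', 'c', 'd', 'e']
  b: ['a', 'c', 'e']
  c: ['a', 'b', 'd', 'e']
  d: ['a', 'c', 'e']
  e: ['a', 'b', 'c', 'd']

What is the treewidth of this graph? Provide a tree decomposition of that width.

Each bag holds 4 vertices, so the decomposition has width 3, which upper-bounds the treewidth. On the other hand G contains the 4-clique {a, c, d, e}. A clique must lie in a single bag of any decomposition, so no decomposition can have width below 3. The upper and lower bounds meet at 3, so that is the treewidth.

Treewidth 3.
One such decomposition:
Bags: B1 = {a, c, d, e}  B2 = {a, b, c, e}
Tree: B1–B2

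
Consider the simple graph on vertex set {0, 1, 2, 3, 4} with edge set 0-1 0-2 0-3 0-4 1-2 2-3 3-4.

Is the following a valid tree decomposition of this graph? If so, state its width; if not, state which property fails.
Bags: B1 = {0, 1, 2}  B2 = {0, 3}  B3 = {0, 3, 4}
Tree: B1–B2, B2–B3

A tree decomposition must satisfy three properties: every vertex lies in some bag; for every edge, both endpoints lie together in some bag; and for every vertex, the bags containing it form a connected subtree. Here edge (2,3) lies in no bag, so the decomposition is invalid.

No — edge (2,3) lies in no bag.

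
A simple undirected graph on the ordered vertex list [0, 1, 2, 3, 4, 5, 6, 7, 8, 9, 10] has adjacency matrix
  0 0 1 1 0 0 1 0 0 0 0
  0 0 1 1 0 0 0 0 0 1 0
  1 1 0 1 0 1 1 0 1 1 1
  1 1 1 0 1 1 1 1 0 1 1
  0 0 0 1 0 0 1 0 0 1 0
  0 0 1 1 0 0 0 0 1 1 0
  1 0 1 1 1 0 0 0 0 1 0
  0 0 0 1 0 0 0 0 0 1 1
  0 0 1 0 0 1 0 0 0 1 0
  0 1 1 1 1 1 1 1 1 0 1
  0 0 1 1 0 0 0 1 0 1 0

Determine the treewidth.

3

A width-3 tree decomposition is:
Bags: B1 = {2, 3, 5, 9}  B2 = {2, 5, 8, 9}  B3 = {2, 3, 9, 10}  B4 = {1, 2, 3, 9}  B5 = {2, 3, 6, 9}  B6 = {3, 4, 6, 9}  B7 = {0, 2, 3, 6}  B8 = {3, 7, 9, 10}
Tree: B1–B2, B1–B3, B1–B4, B4–B5, B5–B6, B5–B7, B3–B8
Every bag has size at most 4, so the width is 4 − 1 = 3 and tw(G) ≤ 3. For the lower bound, the 4 vertices {2, 5, 8, 9} are pairwise adjacent, and any tree decomposition puts a clique entirely inside one bag — forcing width ≥ 3. Therefore the treewidth is 3.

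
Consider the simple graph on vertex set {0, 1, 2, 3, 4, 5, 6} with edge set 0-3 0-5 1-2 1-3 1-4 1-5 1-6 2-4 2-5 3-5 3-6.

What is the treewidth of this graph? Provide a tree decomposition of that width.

Treewidth 2.
Bags: B1 = {1, 3, 5}  B2 = {1, 2, 5}  B3 = {1, 3, 6}  B4 = {0, 3, 5}  B5 = {1, 2, 4}
Tree: B1–B2, B1–B3, B1–B4, B2–B5

Every bag has size at most 3, so the width is 3 − 1 = 2 and tw(G) ≤ 2. For the lower bound, the 3 vertices {0, 3, 5} are pairwise adjacent, and any tree decomposition puts a clique entirely inside one bag — forcing width ≥ 2. Hence tw(G) = 2 exactly.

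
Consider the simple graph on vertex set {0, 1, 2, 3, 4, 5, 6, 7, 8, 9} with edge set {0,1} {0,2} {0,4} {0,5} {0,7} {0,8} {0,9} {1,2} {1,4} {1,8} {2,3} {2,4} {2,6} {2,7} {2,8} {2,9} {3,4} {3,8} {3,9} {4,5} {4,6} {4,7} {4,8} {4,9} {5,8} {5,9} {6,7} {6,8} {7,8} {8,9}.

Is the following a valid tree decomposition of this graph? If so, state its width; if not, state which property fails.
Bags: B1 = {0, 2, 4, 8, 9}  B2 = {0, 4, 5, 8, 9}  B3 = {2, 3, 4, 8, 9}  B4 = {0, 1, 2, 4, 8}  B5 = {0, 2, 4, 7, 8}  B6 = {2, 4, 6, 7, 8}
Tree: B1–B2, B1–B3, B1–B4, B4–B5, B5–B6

Yes; width 4.

Vertex coverage: the bags together contain {0, 1, 2, 3, 4, 5, 6, 7, 8, 9}, the full vertex set. Edge coverage: each edge of G has both endpoints in at least one bag. Running intersection: for every vertex, the bags containing it form a connected subtree. All three properties hold, so this is a valid tree decomposition of width max|bag| − 1 = 4, and hence tw(G) ≤ 4.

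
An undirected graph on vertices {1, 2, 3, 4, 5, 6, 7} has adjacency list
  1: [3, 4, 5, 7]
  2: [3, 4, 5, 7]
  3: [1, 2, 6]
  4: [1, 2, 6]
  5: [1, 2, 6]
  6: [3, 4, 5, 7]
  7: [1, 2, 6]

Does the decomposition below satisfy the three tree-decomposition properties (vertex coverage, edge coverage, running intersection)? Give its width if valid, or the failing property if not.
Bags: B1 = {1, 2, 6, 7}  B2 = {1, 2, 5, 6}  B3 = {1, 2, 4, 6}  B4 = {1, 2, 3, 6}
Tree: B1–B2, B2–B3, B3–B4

Vertex coverage: the bags together contain {1, 2, 3, 4, 5, 6, 7}, the full vertex set. Edge coverage: each edge of G has both endpoints in at least one bag. Running intersection: for every vertex, the bags containing it form a connected subtree. All three properties hold, so this is a valid tree decomposition of width max|bag| − 1 = 3, and hence tw(G) ≤ 3.

Yes; width 3.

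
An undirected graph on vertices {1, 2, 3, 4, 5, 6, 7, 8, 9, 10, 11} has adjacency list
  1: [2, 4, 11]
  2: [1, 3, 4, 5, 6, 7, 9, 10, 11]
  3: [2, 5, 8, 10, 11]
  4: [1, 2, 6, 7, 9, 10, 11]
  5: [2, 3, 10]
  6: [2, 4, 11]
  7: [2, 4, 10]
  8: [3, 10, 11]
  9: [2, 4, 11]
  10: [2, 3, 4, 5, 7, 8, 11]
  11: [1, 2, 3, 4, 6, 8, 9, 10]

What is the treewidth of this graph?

3

A width-3 tree decomposition is:
Bags: B1 = {2, 4, 10, 11}  B2 = {2, 4, 7, 10}  B3 = {2, 3, 10, 11}  B4 = {1, 2, 4, 11}  B5 = {2, 3, 5, 10}  B6 = {3, 8, 10, 11}  B7 = {2, 4, 9, 11}  B8 = {2, 4, 6, 11}
Tree: B1–B2, B1–B3, B1–B4, B3–B5, B3–B6, B4–B7, B4–B8
The largest bag has 4 vertices, giving width 3; this decomposition certifies tw(G) ≤ 3. Conversely, {3, 8, 10, 11} is a clique of size 4, and the vertices of any clique must share a bag in every tree decomposition; so some bag has ≥ 4 vertices and tw(G) ≥ 3. Combining the bounds, tw(G) = 3.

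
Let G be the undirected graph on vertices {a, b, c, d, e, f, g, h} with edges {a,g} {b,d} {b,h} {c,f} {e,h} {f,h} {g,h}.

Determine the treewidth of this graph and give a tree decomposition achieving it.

Treewidth 1.
One optimal decomposition is:
Bags: B1 = {c, f}  B2 = {f, h}  B3 = {b, h}  B4 = {e, h}  B5 = {g, h}  B6 = {b, d}  B7 = {a, g}
Tree: B1–B2, B2–B3, B3–B4, B3–B5, B3–B6, B5–B7

Each bag holds 2 vertices, so the decomposition has width 1, which upper-bounds the treewidth. G has an edge, so its treewidth is at least 1. Therefore the treewidth is 1.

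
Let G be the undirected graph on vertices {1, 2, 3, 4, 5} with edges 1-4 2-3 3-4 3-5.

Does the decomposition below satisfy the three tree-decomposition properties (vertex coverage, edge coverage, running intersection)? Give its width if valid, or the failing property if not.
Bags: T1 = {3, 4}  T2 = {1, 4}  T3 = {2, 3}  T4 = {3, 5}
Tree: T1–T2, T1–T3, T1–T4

Vertex coverage: the bags together contain {1, 2, 3, 4, 5}, the full vertex set. Edge coverage: each edge of G has both endpoints in at least one bag. Running intersection: for every vertex, the bags containing it form a connected subtree. All three properties hold, so this is a valid tree decomposition of width max|bag| − 1 = 1, and hence tw(G) ≤ 1.

Yes; width 1.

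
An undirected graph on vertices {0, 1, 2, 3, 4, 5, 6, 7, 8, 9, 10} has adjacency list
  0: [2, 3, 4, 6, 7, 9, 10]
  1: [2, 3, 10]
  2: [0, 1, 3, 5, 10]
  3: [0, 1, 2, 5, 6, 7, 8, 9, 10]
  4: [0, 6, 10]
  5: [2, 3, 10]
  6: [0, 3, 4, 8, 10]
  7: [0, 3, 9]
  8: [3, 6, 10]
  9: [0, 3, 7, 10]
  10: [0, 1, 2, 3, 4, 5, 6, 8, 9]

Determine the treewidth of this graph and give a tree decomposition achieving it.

Treewidth 3.
One such decomposition:
Bags: B1 = {0, 3, 9, 10}  B2 = {0, 3, 6, 10}  B3 = {3, 6, 8, 10}  B4 = {0, 4, 6, 10}  B5 = {0, 3, 7, 9}  B6 = {0, 2, 3, 10}  B7 = {1, 2, 3, 10}  B8 = {2, 3, 5, 10}
Tree: B1–B2, B2–B3, B2–B4, B1–B5, B2–B6, B6–B7, B7–B8

Each bag holds 4 vertices, so the decomposition has width 3, which upper-bounds the treewidth. For the lower bound, the 4 vertices {0, 3, 9, 10} are pairwise adjacent, and any tree decomposition puts a clique entirely inside one bag — forcing width ≥ 3. Hence tw(G) = 3 exactly.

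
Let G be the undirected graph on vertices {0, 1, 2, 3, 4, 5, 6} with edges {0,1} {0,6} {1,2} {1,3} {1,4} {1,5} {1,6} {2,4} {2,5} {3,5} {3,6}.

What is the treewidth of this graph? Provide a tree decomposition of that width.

Every bag has size at most 3, so the width is 3 − 1 = 2 and tw(G) ≤ 2. Conversely, {0, 1, 6} is a clique of size 3, and the vertices of any clique must share a bag in every tree decomposition; so some bag has ≥ 3 vertices and tw(G) ≥ 2. The upper and lower bounds meet at 2, so that is the treewidth.

Treewidth 2.
Bags: B1 = {0, 1, 6}  B2 = {1, 3, 6}  B3 = {1, 3, 5}  B4 = {1, 2, 5}  B5 = {1, 2, 4}
Tree: B1–B2, B2–B3, B3–B4, B4–B5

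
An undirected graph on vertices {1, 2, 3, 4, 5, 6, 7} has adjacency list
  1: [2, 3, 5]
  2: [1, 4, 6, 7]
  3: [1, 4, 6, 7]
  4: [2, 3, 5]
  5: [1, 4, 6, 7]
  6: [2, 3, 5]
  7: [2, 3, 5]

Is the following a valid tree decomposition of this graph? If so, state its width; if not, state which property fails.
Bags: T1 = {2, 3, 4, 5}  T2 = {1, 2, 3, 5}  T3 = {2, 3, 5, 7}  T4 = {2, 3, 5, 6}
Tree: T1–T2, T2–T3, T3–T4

Checking the three conditions: (i) the bags cover all of {1, 2, 3, 4, 5, 6, 7}; (ii) for each edge, some bag contains both endpoints; (iii) the bags containing any fixed vertex form a subtree. All hold, so the decomposition is valid with width 4 − 1 = 3.

Yes; width 3.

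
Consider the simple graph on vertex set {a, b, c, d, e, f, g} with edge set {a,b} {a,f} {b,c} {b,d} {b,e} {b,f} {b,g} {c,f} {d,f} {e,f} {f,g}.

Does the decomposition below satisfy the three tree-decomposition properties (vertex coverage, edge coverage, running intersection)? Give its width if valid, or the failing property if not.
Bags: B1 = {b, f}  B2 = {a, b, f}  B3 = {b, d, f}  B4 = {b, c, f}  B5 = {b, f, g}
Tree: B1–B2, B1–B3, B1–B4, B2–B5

A tree decomposition must satisfy three properties: every vertex lies in some bag; for every edge, both endpoints lie together in some bag; and for every vertex, the bags containing it form a connected subtree. Here vertex e appears in no bag, so the decomposition is invalid.

No — vertex e appears in no bag.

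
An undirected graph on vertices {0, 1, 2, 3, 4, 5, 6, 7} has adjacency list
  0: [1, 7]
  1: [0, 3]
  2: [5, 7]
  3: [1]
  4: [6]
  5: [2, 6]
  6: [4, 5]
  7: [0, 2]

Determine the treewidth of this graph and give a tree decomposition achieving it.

Treewidth 1.
One optimal decomposition is:
Bags: B1 = {4, 6}  B2 = {5, 6}  B3 = {2, 5}  B4 = {2, 7}  B5 = {0, 7}  B6 = {0, 1}  B7 = {1, 3}
Tree: B1–B2, B2–B3, B3–B4, B4–B5, B5–B6, B6–B7

Each bag holds 2 vertices, so the decomposition has width 1, which upper-bounds the treewidth. G has an edge, so its treewidth is at least 1. Combining the bounds, tw(G) = 1.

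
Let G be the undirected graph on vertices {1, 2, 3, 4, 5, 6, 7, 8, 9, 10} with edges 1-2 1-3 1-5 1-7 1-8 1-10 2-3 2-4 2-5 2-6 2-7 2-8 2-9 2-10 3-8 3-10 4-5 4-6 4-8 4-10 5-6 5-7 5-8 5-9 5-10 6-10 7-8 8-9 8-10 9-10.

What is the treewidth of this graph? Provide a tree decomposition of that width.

Treewidth 4.
Bags: B1 = {2, 5, 8, 9, 10}  B2 = {1, 2, 5, 8, 10}  B3 = {1, 2, 5, 7, 8}  B4 = {1, 2, 3, 8, 10}  B5 = {2, 4, 5, 8, 10}  B6 = {2, 4, 5, 6, 10}
Tree: B1–B2, B2–B3, B2–B4, B1–B5, B5–B6

Every bag has size at most 5, so the width is 5 − 1 = 4 and tw(G) ≤ 4. On the other hand G contains the 5-clique {1, 2, 3, 8, 10}. A clique must lie in a single bag of any decomposition, so no decomposition can have width below 4. Combining the bounds, tw(G) = 4.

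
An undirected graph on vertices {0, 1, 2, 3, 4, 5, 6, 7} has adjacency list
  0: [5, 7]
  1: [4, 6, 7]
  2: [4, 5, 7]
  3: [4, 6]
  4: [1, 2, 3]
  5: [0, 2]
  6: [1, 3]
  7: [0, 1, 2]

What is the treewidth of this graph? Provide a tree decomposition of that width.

Each bag holds 3 vertices, so the decomposition has width 2, which upper-bounds the treewidth. Since 0–5–2–7–0 is a cycle in G, G is not acyclic. Forests are exactly the graphs of treewidth ≤ 1, so tw(G) ≥ 2. Combining the bounds, tw(G) = 2.

Treewidth 2.
One optimal decomposition is:
Bags: B1 = {0, 5, 7}  B2 = {2, 5, 7}  B3 = {1, 2, 7}  B4 = {1, 2, 4}  B5 = {1, 4, 6}  B6 = {3, 4, 6}
Tree: B1–B2, B2–B3, B3–B4, B4–B5, B5–B6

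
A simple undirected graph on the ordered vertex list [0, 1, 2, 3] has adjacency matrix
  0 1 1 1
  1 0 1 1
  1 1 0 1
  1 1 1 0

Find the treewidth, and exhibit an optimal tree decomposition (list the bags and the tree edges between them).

A single bag containing all 4 vertices is trivially a valid decomposition of width 3. On the other hand G contains the 4-clique {0, 1, 2, 3}. A clique must lie in a single bag of any decomposition, so no decomposition can have width below 3. Combining the bounds, tw(G) = 3.

Treewidth 3.
Bags: B1 = {0, 1, 2, 3}
Tree: (single bag)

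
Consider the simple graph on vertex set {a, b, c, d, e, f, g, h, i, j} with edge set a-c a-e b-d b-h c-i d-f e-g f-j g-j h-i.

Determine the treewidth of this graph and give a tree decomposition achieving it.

Treewidth 2.
One such decomposition:
Bags: B1 = {b, d, h}  B2 = {d, h, i}  B3 = {c, d, i}  B4 = {a, c, d}  B5 = {a, d, e}  B6 = {d, e, g}  B7 = {d, g, j}  B8 = {d, f, j}
Tree: B1–B2, B2–B3, B3–B4, B4–B5, B5–B6, B6–B7, B7–B8

The largest bag has 3 vertices, giving width 2; this decomposition certifies tw(G) ≤ 2. For the lower bound, G contains the cycle d–b–h–i–c–a–e–g–j–f–d, so G is not a forest; only forests have treewidth ≤ 1, hence tw(G) ≥ 2. Combining the bounds, tw(G) = 2.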